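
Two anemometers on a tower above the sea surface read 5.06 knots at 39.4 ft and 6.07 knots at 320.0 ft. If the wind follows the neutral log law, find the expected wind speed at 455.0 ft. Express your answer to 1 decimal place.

6.2 knots

Log law: V ∝ ln(z/z₀). From the pair, with r = V₁/V₂ = 0.83361,
ln z₀ = (ln z₁ − r·ln z₂)/(1 − r) = (3.6738 − 0.83361×5.7683)/0.16639 = -6.8197 → z₀ = 0.001092 ft
V₃ = V₁ · ln(z₃/z₀)/ln(z₁/z₀) = 5.06 × 12.9400/10.4935 = 6.2397 knots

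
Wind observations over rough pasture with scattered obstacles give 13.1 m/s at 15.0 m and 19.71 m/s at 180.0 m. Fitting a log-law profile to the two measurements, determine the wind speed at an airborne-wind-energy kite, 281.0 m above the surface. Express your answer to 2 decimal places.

20.89 m/s

Log law: V ∝ ln(z/z₀). From the pair, with r = V₁/V₂ = 0.66464,
ln z₀ = (ln z₁ − r·ln z₂)/(1 − r) = (2.7081 − 0.66464×5.1930)/0.33536 = -2.2167 → z₀ = 0.1090 m
V₃ = V₁ · ln(z₃/z₀)/ln(z₁/z₀) = 13.1 × 7.8550/4.9247 = 20.8948 m/s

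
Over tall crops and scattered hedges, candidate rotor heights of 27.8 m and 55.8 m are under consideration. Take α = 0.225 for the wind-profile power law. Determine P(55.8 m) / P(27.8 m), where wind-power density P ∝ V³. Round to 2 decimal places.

Speed ratio: V_B/V_A = (z_B/z_A)^α = (55.8/27.8)^0.225 = (2.0072)^0.225 = 1.16972
Power-density ratio: P_B/P_A = (V_B/V_A)³ = (1.16972)³ = 1.60047

1.60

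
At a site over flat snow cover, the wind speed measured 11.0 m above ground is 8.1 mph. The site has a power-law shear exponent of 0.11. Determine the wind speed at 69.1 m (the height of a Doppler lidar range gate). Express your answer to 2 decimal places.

Power-law profile: V₂ = V₁ · (z₂/z₁)^α
V₂ = 8.1 × (69.1/11.0)^0.11 = 8.1 × (6.2818)^0.11
    = 8.1 × 1.2240 = 9.9146 mph

9.91 mph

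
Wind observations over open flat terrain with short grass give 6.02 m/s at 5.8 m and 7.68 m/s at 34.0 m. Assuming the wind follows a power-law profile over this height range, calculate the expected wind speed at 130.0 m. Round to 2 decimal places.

First find α: α = ln(V₂/V₁)/ln(z₂/z₁) = ln(7.68/6.02)/ln(34.0/5.8) = 0.24353/1.76850 = 0.1377
Extrapolate from 34.0 m to 130.0 m: V₃ = 7.68 × (130.0/34.0)^0.1377 = 7.68 × 1.2028 = 9.2378 m/s

9.24 m/s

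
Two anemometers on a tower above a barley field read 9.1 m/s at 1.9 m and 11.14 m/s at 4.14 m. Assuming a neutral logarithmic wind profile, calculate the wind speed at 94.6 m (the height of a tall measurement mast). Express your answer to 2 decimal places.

Log law: V ∝ ln(z/z₀). From the pair, with r = V₁/V₂ = 0.81688,
ln z₀ = (ln z₁ − r·ln z₂)/(1 − r) = (0.6419 − 0.81688×1.4207)/0.18312 = -2.8324 → z₀ = 0.05887 m
V₃ = V₁ · ln(z₃/z₀)/ln(z₁/z₀) = 9.1 × 7.3820/3.4742 = 19.3356 m/s

19.34 m/s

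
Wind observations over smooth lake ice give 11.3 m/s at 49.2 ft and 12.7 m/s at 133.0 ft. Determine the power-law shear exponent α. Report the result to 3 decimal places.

Power law: V₂/V₁ = (z₂/z₁)^α ⇒ α = ln(V₂/V₁) / ln(z₂/z₁)
α = ln(12.7/11.3) / ln(133.0/49.2) = ln(1.1239) / ln(2.7033)
  = 0.11680 / 0.99446 = 0.11745

α ≈ 0.117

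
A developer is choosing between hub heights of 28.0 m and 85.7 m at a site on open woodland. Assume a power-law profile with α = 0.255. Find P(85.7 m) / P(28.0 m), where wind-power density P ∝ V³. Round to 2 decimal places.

Speed ratio: V_B/V_A = (z_B/z_A)^α = (85.7/28.0)^0.255 = (3.0607)^0.255 = 1.33010
Power-density ratio: P_B/P_A = (V_B/V_A)³ = (1.33010)³ = 2.35318

2.35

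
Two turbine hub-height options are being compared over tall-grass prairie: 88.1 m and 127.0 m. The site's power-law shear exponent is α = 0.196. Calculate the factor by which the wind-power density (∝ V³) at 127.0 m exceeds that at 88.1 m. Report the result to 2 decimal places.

1.24

Speed ratio: V_B/V_A = (z_B/z_A)^α = (127.0/88.1)^0.196 = (1.4415)^0.196 = 1.07431
Power-density ratio: P_B/P_A = (V_B/V_A)³ = (1.07431)³ = 1.23991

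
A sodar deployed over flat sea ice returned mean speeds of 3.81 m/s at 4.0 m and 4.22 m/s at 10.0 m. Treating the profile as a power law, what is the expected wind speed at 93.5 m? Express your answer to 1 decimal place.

First find α: α = ln(V₂/V₁)/ln(z₂/z₁) = ln(4.22/3.81)/ln(10.0/4.0) = 0.10221/0.91629 = 0.1115
Extrapolate from 10.0 m to 93.5 m: V₃ = 4.22 × (93.5/10.0)^0.1115 = 4.22 × 1.2832 = 5.4150 m/s

5.4 m/s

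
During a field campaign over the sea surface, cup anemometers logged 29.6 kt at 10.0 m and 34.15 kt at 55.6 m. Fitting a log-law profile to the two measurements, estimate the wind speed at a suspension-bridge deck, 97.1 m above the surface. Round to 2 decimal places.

35.63 kt

Log law: V ∝ ln(z/z₀). From the pair, with r = V₁/V₂ = 0.86676,
ln z₀ = (ln z₁ − r·ln z₂)/(1 − r) = (2.3026 − 0.86676×4.0182)/0.13324 = -8.8582 → z₀ = 0.0001422 m
V₃ = V₁ · ln(z₃/z₀)/ln(z₁/z₀) = 29.6 × 13.4340/11.1608 = 35.6287 kt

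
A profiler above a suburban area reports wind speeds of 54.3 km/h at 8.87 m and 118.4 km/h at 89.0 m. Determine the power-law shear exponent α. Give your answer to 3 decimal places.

Power law: V₂/V₁ = (z₂/z₁)^α ⇒ α = ln(V₂/V₁) / ln(z₂/z₁)
α = ln(118.4/54.3) / ln(89.0/8.87) = ln(2.1805) / ln(10.0338)
  = 0.77954 / 2.30596 = 0.33806

α ≈ 0.338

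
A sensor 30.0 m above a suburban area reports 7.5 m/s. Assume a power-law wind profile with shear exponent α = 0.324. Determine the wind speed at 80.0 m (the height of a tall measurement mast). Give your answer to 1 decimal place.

10.3 m/s

Power-law profile: V₂ = V₁ · (z₂/z₁)^α
V₂ = 7.5 × (80.0/30.0)^0.324 = 7.5 × (2.6667)^0.324
    = 7.5 × 1.3741 = 10.3056 m/s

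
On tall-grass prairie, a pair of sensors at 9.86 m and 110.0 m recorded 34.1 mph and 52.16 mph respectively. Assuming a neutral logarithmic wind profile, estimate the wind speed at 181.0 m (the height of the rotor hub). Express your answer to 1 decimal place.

Log law: V ∝ ln(z/z₀). From the pair, with r = V₁/V₂ = 0.65376,
ln z₀ = (ln z₁ − r·ln z₂)/(1 − r) = (2.2885 − 0.65376×4.7005)/0.34624 = -2.2657 → z₀ = 0.1038 m
V₃ = V₁ · ln(z₃/z₀)/ln(z₁/z₀) = 34.1 × 7.4642/4.5542 = 55.8889 mph

55.9 mph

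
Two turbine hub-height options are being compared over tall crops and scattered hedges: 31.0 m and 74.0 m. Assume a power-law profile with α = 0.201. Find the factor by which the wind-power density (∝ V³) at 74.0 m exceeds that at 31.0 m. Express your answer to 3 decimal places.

1.690

Speed ratio: V_B/V_A = (z_B/z_A)^α = (74.0/31.0)^0.201 = (2.3871)^0.201 = 1.19111
Power-density ratio: P_B/P_A = (V_B/V_A)³ = (1.19111)³ = 1.68988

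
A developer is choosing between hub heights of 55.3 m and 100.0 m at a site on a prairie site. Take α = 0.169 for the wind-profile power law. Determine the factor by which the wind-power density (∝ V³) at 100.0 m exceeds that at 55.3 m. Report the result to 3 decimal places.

Speed ratio: V_B/V_A = (z_B/z_A)^α = (100.0/55.3)^0.169 = (1.8083)^0.169 = 1.10530
Power-density ratio: P_B/P_A = (V_B/V_A)³ = (1.10530)³ = 1.35033

1.350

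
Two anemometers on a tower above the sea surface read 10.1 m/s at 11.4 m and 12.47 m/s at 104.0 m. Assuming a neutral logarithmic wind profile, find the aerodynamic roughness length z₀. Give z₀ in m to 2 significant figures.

Log law: V(z) ∝ ln(z/z₀). With r = V₁/V₂ = 10.1/12.47 = 0.80994,
r · ln(z₂/z₀) = ln(z₁/z₀) ⇒ ln z₀ = (ln z₁ − r·ln z₂)/(1 − r)
ln z₀ = (2.43361 − 0.80994×4.64439) / 0.19006 = -6.9878
z₀ = exp(-6.9878) = 0.0009230 m

z₀ ≈ 0.00092 m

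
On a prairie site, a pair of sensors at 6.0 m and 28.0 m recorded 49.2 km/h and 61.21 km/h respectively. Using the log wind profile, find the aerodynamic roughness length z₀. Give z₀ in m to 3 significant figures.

z₀ ≈ 0.0109 m

Log law: V(z) ∝ ln(z/z₀). With r = V₁/V₂ = 49.2/61.21 = 0.80379,
r · ln(z₂/z₀) = ln(z₁/z₀) ⇒ ln z₀ = (ln z₁ − r·ln z₂)/(1 − r)
ln z₀ = (1.79176 − 0.80379×3.33220) / 0.19621 = -4.5188
z₀ = exp(-4.5188) = 0.01090 m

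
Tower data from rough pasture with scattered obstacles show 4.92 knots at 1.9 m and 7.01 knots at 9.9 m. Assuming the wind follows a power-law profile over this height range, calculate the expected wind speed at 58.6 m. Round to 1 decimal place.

First find α: α = ln(V₂/V₁)/ln(z₂/z₁) = ln(7.01/4.92)/ln(9.9/1.9) = 0.35403/1.65068 = 0.2145
Extrapolate from 9.9 m to 58.6 m: V₃ = 7.01 × (58.6/9.9)^0.2145 = 7.01 × 1.4643 = 10.2648 knots

10.3 knots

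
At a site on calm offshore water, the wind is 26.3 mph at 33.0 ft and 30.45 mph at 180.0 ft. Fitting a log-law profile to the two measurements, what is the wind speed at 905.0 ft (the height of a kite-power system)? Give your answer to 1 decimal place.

Log law: V ∝ ln(z/z₀). From the pair, with r = V₁/V₂ = 0.86371,
ln z₀ = (ln z₁ − r·ln z₂)/(1 − r) = (3.4965 − 0.86371×5.1930)/0.13629 = -7.2545 → z₀ = 0.0007070 ft
V₃ = V₁ · ln(z₃/z₀)/ln(z₁/z₀) = 26.3 × 14.0624/10.7510 = 34.4007 mph

34.4 mph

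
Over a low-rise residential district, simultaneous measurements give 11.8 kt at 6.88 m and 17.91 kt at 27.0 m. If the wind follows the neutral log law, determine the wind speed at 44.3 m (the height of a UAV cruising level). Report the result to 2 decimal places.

20.12 kt

Log law: V ∝ ln(z/z₀). From the pair, with r = V₁/V₂ = 0.65885,
ln z₀ = (ln z₁ − r·ln z₂)/(1 − r) = (1.9286 − 0.65885×3.2958)/0.34115 = -0.7118 → z₀ = 0.4907 m
V₃ = V₁ · ln(z₃/z₀)/ln(z₁/z₀) = 11.8 × 4.5028/2.6405 = 20.1228 kt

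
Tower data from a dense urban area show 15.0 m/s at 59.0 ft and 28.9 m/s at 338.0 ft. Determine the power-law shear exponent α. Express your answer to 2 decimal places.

α ≈ 0.38

Power law: V₂/V₁ = (z₂/z₁)^α ⇒ α = ln(V₂/V₁) / ln(z₂/z₁)
α = ln(28.9/15.0) / ln(338.0/59.0) = ln(1.9267) / ln(5.7288)
  = 0.65579 / 1.74551 = 0.37570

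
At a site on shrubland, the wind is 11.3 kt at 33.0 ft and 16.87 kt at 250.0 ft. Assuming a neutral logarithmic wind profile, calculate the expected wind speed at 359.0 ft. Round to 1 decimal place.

Log law: V ∝ ln(z/z₀). From the pair, with r = V₁/V₂ = 0.66983,
ln z₀ = (ln z₁ − r·ln z₂)/(1 − r) = (3.4965 − 0.66983×5.5215)/0.33017 = -0.6116 → z₀ = 0.5425 ft
V₃ = V₁ · ln(z₃/z₀)/ln(z₁/z₀) = 11.3 × 6.4949/4.1081 = 17.8654 kt

17.9 kt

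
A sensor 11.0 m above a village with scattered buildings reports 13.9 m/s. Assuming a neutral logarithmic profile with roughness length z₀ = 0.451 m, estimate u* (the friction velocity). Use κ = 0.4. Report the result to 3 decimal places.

Log law: V(z) = (u*/κ) · ln(z/z₀) ⇒ u* = κ · V / ln(z/z₀)
u* = 0.4 × 13.9 / ln(11.0/0.451) = 0.4 × 13.9 / 3.1942
   = 5.5600 / 3.1942 = 1.7407 m/s

u* ≈ 1.741 m/s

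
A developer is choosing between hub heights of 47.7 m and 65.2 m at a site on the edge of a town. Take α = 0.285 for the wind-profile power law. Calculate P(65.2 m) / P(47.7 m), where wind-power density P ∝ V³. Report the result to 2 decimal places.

Speed ratio: V_B/V_A = (z_B/z_A)^α = (65.2/47.7)^0.285 = (1.3669)^0.285 = 1.09316
Power-density ratio: P_B/P_A = (V_B/V_A)³ = (1.09316)³ = 1.30632

1.31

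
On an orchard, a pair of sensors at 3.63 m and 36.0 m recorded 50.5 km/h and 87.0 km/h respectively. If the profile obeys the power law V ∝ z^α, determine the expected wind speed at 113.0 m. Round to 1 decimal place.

First find α: α = ln(V₂/V₁)/ln(z₂/z₁) = ln(87.0/50.5)/ln(36.0/3.63) = 0.54393/2.29429 = 0.2371
Extrapolate from 36.0 m to 113.0 m: V₃ = 87.0 × (113.0/36.0)^0.2371 = 87.0 × 1.3115 = 114.1027 km/h

114.1 km/h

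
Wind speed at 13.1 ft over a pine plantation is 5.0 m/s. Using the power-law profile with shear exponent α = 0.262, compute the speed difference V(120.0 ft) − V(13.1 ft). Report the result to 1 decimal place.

3.9 m/s

Power law: V₂ = V₁ · (z₂/z₁)^α = 5.0 × (9.1603)^0.262 = 8.9329 m/s
ΔV = 8.9329 − 5.0 = 3.9329 m/s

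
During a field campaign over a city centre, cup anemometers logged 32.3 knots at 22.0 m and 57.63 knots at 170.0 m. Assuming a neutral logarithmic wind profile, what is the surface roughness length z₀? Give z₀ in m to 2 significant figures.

z₀ ≈ 1.6 m

Log law: V(z) ∝ ln(z/z₀). With r = V₁/V₂ = 32.3/57.63 = 0.56047,
r · ln(z₂/z₀) = ln(z₁/z₀) ⇒ ln z₀ = (ln z₁ − r·ln z₂)/(1 − r)
ln z₀ = (3.09104 − 0.56047×5.13580) / 0.43953 = 0.4836
z₀ = exp(0.4836) = 1.622 m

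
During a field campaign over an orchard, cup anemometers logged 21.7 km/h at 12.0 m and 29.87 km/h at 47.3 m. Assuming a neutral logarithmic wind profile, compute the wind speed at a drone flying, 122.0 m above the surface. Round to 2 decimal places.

35.51 km/h

Log law: V ∝ ln(z/z₀). From the pair, with r = V₁/V₂ = 0.72648,
ln z₀ = (ln z₁ − r·ln z₂)/(1 − r) = (2.4849 − 0.72648×3.8565)/0.27352 = -1.1582 → z₀ = 0.3141 m
V₃ = V₁ · ln(z₃/z₀)/ln(z₁/z₀) = 21.7 × 5.9622/3.6431 = 35.5139 km/h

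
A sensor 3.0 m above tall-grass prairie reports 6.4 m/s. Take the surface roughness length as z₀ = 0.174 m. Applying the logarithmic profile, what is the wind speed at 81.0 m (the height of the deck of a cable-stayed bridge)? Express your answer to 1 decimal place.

13.8 m/s

Log law: V(z) ∝ ln(z/z₀), so V₂/V₁ = ln(z₂/z₀) / ln(z₁/z₀).
ln(81.0/0.174) = 6.1431, ln(3.0/0.174) = 2.8473
V₂ = 6.4 × 6.1431/2.8473 = 6.4 × 2.1575 = 13.8082 m/s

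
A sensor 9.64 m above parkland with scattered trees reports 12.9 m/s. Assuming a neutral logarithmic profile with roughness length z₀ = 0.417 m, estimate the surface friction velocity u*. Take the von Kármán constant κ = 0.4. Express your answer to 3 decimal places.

Log law: V(z) = (u*/κ) · ln(z/z₀) ⇒ u* = κ · V / ln(z/z₀)
u* = 0.4 × 12.9 / ln(9.64/0.417) = 0.4 × 12.9 / 3.1406
   = 5.1600 / 3.1406 = 1.6430 m/s

u* ≈ 1.643 m/s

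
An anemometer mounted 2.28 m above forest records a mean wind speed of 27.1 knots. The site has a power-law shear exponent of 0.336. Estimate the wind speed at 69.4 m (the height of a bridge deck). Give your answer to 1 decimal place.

Power-law profile: V₂ = V₁ · (z₂/z₁)^α
V₂ = 27.1 × (69.4/2.28)^0.336 = 27.1 × (30.4386)^0.336
    = 27.1 × 3.1509 = 85.3886 knots

85.4 knots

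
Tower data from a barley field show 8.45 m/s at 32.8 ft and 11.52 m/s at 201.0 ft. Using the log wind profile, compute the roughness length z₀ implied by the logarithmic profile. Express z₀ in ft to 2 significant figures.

Log law: V(z) ∝ ln(z/z₀). With r = V₁/V₂ = 8.45/11.52 = 0.73351,
r · ln(z₂/z₀) = ln(z₁/z₀) ⇒ ln z₀ = (ln z₁ − r·ln z₂)/(1 − r)
ln z₀ = (3.49043 − 0.73351×5.30330) / 0.26649 = -1.4994
z₀ = exp(-1.4994) = 0.2233 ft

z₀ ≈ 0.22 ft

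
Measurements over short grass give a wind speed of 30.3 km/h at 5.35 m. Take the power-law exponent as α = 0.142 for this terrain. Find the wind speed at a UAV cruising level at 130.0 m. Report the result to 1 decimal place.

Power-law profile: V₂ = V₁ · (z₂/z₁)^α
V₂ = 30.3 × (130.0/5.35)^0.142 = 30.3 × (24.2991)^0.142
    = 30.3 × 1.5731 = 47.6646 km/h

47.7 km/h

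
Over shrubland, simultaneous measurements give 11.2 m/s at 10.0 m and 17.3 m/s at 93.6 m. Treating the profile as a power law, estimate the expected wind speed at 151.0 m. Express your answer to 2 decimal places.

First find α: α = ln(V₂/V₁)/ln(z₂/z₁) = ln(17.3/11.2)/ln(93.6/10.0) = 0.43479/2.23645 = 0.1944
Extrapolate from 93.6 m to 151.0 m: V₃ = 17.3 × (151.0/93.6)^0.1944 = 17.3 × 1.0974 = 18.9857 m/s

18.99 m/s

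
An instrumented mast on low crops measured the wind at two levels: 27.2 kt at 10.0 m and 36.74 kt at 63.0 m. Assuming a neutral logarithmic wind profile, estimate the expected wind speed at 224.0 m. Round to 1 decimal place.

Log law: V ∝ ln(z/z₀). From the pair, with r = V₁/V₂ = 0.74034,
ln z₀ = (ln z₁ − r·ln z₂)/(1 − r) = (2.3026 − 0.74034×4.1431)/0.25966 = -2.9451 → z₀ = 0.05260 m
V₃ = V₁ · ln(z₃/z₀)/ln(z₁/z₀) = 27.2 × 8.3567/5.2477 = 43.3150 kt

43.3 kt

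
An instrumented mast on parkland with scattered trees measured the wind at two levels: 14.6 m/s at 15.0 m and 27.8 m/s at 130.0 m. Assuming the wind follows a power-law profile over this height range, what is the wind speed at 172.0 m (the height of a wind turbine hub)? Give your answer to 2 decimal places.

First find α: α = ln(V₂/V₁)/ln(z₂/z₁) = ln(27.8/14.6)/ln(130.0/15.0) = 0.64401/2.15948 = 0.2982
Extrapolate from 130.0 m to 172.0 m: V₃ = 27.8 × (172.0/130.0)^0.2982 = 27.8 × 1.0871 = 30.2207 m/s

30.22 m/s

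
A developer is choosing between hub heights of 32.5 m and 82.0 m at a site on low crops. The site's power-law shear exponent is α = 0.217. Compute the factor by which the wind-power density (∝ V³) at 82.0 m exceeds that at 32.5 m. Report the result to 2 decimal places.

1.83

Speed ratio: V_B/V_A = (z_B/z_A)^α = (82.0/32.5)^0.217 = (2.5231)^0.217 = 1.22242
Power-density ratio: P_B/P_A = (V_B/V_A)³ = (1.22242)³ = 1.82666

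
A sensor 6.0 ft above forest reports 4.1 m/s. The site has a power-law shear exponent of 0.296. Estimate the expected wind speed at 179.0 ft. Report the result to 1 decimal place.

Power-law profile: V₂ = V₁ · (z₂/z₁)^α
V₂ = 4.1 × (179.0/6.0)^0.296 = 4.1 × (29.8333)^0.296
    = 4.1 × 2.7322 = 11.2020 m/s

11.2 m/s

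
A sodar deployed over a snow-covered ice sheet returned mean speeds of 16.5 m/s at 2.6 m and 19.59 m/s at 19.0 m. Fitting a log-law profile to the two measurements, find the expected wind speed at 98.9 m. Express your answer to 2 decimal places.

22.15 m/s

Log law: V ∝ ln(z/z₀). From the pair, with r = V₁/V₂ = 0.84227,
ln z₀ = (ln z₁ − r·ln z₂)/(1 − r) = (0.9555 − 0.84227×2.9444)/0.15773 = -9.6650 → z₀ = 0.00006347 m
V₃ = V₁ · ln(z₃/z₀)/ln(z₁/z₀) = 16.5 × 14.2591/10.6205 = 22.1529 m/s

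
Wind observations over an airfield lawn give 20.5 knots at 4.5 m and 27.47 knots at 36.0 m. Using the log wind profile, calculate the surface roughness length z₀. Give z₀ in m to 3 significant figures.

z₀ ≈ 0.00993 m

Log law: V(z) ∝ ln(z/z₀). With r = V₁/V₂ = 20.5/27.47 = 0.74627,
r · ln(z₂/z₀) = ln(z₁/z₀) ⇒ ln z₀ = (ln z₁ − r·ln z₂)/(1 − r)
ln z₀ = (1.50408 − 0.74627×3.58352) / 0.25373 = -4.6119
z₀ = exp(-4.6119) = 0.009933 m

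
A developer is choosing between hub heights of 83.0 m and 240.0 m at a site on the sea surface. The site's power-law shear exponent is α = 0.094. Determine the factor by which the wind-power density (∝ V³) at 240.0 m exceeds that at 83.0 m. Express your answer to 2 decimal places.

Speed ratio: V_B/V_A = (z_B/z_A)^α = (240.0/83.0)^0.094 = (2.8916)^0.094 = 1.10496
Power-density ratio: P_B/P_A = (V_B/V_A)³ = (1.10496)³ = 1.34909

1.35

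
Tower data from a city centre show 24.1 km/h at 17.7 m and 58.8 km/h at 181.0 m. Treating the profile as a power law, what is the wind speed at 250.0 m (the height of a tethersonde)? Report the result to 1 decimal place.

66.6 km/h

First find α: α = ln(V₂/V₁)/ln(z₂/z₁) = ln(58.8/24.1)/ln(181.0/17.7) = 0.89193/2.32493 = 0.3836
Extrapolate from 181.0 m to 250.0 m: V₃ = 58.8 × (250.0/181.0)^0.3836 = 58.8 × 1.1319 = 66.5559 km/h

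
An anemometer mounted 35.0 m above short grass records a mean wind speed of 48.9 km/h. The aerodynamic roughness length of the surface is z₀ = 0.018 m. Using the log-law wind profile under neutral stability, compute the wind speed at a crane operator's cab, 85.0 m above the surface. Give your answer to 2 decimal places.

Log law: V(z) ∝ ln(z/z₀), so V₂/V₁ = ln(z₂/z₀) / ln(z₁/z₀).
ln(85.0/0.018) = 8.4600, ln(35.0/0.018) = 7.5727
V₂ = 48.9 × 8.4600/7.5727 = 48.9 × 1.1172 = 54.6297 km/h

54.63 km/h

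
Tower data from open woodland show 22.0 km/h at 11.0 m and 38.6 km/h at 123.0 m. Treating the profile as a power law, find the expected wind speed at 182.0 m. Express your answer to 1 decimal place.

42.3 km/h

First find α: α = ln(V₂/V₁)/ln(z₂/z₁) = ln(38.6/22.0)/ln(123.0/11.0) = 0.56221/2.41429 = 0.2329
Extrapolate from 123.0 m to 182.0 m: V₃ = 38.6 × (182.0/123.0)^0.2329 = 38.6 × 1.0955 = 42.2876 km/h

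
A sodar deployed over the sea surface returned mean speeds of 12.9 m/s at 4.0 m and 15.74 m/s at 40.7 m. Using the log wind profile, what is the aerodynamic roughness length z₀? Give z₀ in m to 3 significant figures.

Log law: V(z) ∝ ln(z/z₀). With r = V₁/V₂ = 12.9/15.74 = 0.81957,
r · ln(z₂/z₀) = ln(z₁/z₀) ⇒ ln z₀ = (ln z₁ − r·ln z₂)/(1 − r)
ln z₀ = (1.38629 − 0.81957×3.70623) / 0.18043 = -9.1514
z₀ = exp(-9.1514) = 0.0001061 m

z₀ ≈ 0.000106 m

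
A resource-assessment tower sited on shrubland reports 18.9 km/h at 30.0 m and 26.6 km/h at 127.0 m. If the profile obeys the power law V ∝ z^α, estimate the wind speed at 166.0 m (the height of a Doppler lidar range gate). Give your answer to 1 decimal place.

28.3 km/h

First find α: α = ln(V₂/V₁)/ln(z₂/z₁) = ln(26.6/18.9)/ln(127.0/30.0) = 0.34175/1.44299 = 0.2368
Extrapolate from 127.0 m to 166.0 m: V₃ = 26.6 × (166.0/127.0)^0.2368 = 26.6 × 1.0655 = 28.3417 km/h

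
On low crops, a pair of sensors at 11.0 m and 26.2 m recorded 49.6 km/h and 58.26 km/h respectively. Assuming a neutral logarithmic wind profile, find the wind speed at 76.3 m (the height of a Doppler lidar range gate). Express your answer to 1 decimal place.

Log law: V ∝ ln(z/z₀). From the pair, with r = V₁/V₂ = 0.85136,
ln z₀ = (ln z₁ − r·ln z₂)/(1 − r) = (2.3979 − 0.85136×3.2658)/0.14864 = -2.5728 → z₀ = 0.07632 m
V₃ = V₁ · ln(z₃/z₀)/ln(z₁/z₀) = 49.6 × 6.9075/4.9707 = 68.9262 km/h

68.9 km/h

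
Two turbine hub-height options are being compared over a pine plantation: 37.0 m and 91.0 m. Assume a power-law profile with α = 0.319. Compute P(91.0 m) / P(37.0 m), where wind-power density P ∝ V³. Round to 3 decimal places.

2.366

Speed ratio: V_B/V_A = (z_B/z_A)^α = (91.0/37.0)^0.319 = (2.4595)^0.319 = 1.33253
Power-density ratio: P_B/P_A = (V_B/V_A)³ = (1.33253)³ = 2.36610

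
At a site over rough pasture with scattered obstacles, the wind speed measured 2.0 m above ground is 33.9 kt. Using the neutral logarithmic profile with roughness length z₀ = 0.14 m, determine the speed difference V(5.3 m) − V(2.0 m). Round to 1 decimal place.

Log law: V₂ = V₁ · ln(z₂/z₀)/ln(z₁/z₀) = 33.9 × 3.6338/2.6593 = 46.3236 kt
ΔV = 46.3236 − 33.9 = 12.4236 kt

12.4 kt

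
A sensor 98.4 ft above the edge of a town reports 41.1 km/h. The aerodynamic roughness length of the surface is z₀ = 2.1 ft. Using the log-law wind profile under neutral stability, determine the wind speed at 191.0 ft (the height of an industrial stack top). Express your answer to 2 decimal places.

48.19 km/h

Log law: V(z) ∝ ln(z/z₀), so V₂/V₁ = ln(z₂/z₀) / ln(z₁/z₀).
ln(191.0/2.1) = 4.5103, ln(98.4/2.1) = 3.8471
V₂ = 41.1 × 4.5103/3.8471 = 41.1 × 1.1724 = 48.1856 km/h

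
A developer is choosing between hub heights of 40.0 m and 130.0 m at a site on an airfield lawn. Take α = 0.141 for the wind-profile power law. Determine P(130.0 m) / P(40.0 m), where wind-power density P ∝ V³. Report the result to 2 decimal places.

Speed ratio: V_B/V_A = (z_B/z_A)^α = (130.0/40.0)^0.141 = (3.2500)^0.141 = 1.18080
Power-density ratio: P_B/P_A = (V_B/V_A)³ = (1.18080)³ = 1.64637

1.65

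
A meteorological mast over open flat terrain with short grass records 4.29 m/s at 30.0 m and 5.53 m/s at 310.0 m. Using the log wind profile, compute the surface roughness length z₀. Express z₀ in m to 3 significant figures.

z₀ ≈ 0.00929 m

Log law: V(z) ∝ ln(z/z₀). With r = V₁/V₂ = 4.29/5.53 = 0.77577,
r · ln(z₂/z₀) = ln(z₁/z₀) ⇒ ln z₀ = (ln z₁ − r·ln z₂)/(1 − r)
ln z₀ = (3.40120 − 0.77577×5.73657) / 0.22423 = -4.6784
z₀ = exp(-4.6784) = 0.009293 m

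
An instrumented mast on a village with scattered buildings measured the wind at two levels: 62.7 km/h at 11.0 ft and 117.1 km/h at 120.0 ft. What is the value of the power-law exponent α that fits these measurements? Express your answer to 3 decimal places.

Power law: V₂/V₁ = (z₂/z₁)^α ⇒ α = ln(V₂/V₁) / ln(z₂/z₁)
α = ln(117.1/62.7) / ln(120.0/11.0) = ln(1.8676) / ln(10.9091)
  = 0.62467 / 2.38960 = 0.26141

α ≈ 0.261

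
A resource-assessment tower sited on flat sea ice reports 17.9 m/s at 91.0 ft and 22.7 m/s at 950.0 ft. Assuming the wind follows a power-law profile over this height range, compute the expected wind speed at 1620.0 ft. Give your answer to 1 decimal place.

24.0 m/s

First find α: α = ln(V₂/V₁)/ln(z₂/z₁) = ln(22.7/17.9)/ln(950.0/91.0) = 0.23756/2.34560 = 0.1013
Extrapolate from 950.0 ft to 1620.0 ft: V₃ = 22.7 × (1620.0/950.0)^0.1013 = 22.7 × 1.0555 = 23.9608 m/s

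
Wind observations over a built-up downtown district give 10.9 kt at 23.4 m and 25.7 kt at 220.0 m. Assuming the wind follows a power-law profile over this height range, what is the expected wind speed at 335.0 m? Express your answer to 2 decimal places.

First find α: α = ln(V₂/V₁)/ln(z₂/z₁) = ln(25.7/10.9)/ln(220.0/23.4) = 0.85773/2.24089 = 0.3828
Extrapolate from 220.0 m to 335.0 m: V₃ = 25.7 × (335.0/220.0)^0.3828 = 25.7 × 1.1746 = 30.1880 kt

30.19 kt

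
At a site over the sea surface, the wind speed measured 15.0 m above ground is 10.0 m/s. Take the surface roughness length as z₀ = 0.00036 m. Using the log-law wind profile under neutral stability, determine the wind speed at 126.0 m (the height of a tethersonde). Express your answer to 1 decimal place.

Log law: V(z) ∝ ln(z/z₀), so V₂/V₁ = ln(z₂/z₀) / ln(z₁/z₀).
ln(126.0/0.00036) = 12.7657, ln(15.0/0.00036) = 10.6375
V₂ = 10.0 × 12.7657/10.6375 = 10.0 × 1.2001 = 12.0007 m/s

12.0 m/s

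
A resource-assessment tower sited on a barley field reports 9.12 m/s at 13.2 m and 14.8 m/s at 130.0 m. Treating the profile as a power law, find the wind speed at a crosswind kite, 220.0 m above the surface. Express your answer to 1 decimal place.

16.5 m/s

First find α: α = ln(V₂/V₁)/ln(z₂/z₁) = ln(14.8/9.12)/ln(130.0/13.2) = 0.48416/2.28732 = 0.2117
Extrapolate from 130.0 m to 220.0 m: V₃ = 14.8 × (220.0/130.0)^0.2117 = 14.8 × 1.1178 = 16.5434 m/s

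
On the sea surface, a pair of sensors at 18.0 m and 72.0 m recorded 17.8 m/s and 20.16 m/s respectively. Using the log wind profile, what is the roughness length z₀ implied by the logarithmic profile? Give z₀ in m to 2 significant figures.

z₀ ≈ 0.00052 m

Log law: V(z) ∝ ln(z/z₀). With r = V₁/V₂ = 17.8/20.16 = 0.88294,
r · ln(z₂/z₀) = ln(z₁/z₀) ⇒ ln z₀ = (ln z₁ − r·ln z₂)/(1 − r)
ln z₀ = (2.89037 − 0.88294×4.27667) / 0.11706 = -7.5656
z₀ = exp(-7.5656) = 0.0005180 m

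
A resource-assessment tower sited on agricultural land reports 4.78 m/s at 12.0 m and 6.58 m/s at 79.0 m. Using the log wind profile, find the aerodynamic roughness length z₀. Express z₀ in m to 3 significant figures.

z₀ ≈ 0.0805 m

Log law: V(z) ∝ ln(z/z₀). With r = V₁/V₂ = 4.78/6.58 = 0.72644,
r · ln(z₂/z₀) = ln(z₁/z₀) ⇒ ln z₀ = (ln z₁ − r·ln z₂)/(1 − r)
ln z₀ = (2.48491 − 0.72644×4.36945) / 0.27356 = -2.5196
z₀ = exp(-2.5196) = 0.08049 m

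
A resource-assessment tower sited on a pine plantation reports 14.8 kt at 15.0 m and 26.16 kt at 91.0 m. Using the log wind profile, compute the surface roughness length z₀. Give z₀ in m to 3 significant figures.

Log law: V(z) ∝ ln(z/z₀). With r = V₁/V₂ = 14.8/26.16 = 0.56575,
r · ln(z₂/z₀) = ln(z₁/z₀) ⇒ ln z₀ = (ln z₁ − r·ln z₂)/(1 − r)
ln z₀ = (2.70805 − 0.56575×4.51086) / 0.43425 = 0.3593
z₀ = exp(0.3593) = 1.432 m

z₀ ≈ 1.43 m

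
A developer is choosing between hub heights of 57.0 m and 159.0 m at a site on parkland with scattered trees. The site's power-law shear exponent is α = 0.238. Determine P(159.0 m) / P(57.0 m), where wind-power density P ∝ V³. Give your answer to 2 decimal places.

2.08

Speed ratio: V_B/V_A = (z_B/z_A)^α = (159.0/57.0)^0.238 = (2.7895)^0.238 = 1.27654
Power-density ratio: P_B/P_A = (V_B/V_A)³ = (1.27654)³ = 2.08019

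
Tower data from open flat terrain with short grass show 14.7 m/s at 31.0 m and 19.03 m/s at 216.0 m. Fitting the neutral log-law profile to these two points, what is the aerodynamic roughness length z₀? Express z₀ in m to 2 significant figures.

z₀ ≈ 0.043 m

Log law: V(z) ∝ ln(z/z₀). With r = V₁/V₂ = 14.7/19.03 = 0.77246,
r · ln(z₂/z₀) = ln(z₁/z₀) ⇒ ln z₀ = (ln z₁ − r·ln z₂)/(1 − r)
ln z₀ = (3.43399 − 0.77246×5.37528) / 0.22754 = -3.1565
z₀ = exp(-3.1565) = 0.04257 m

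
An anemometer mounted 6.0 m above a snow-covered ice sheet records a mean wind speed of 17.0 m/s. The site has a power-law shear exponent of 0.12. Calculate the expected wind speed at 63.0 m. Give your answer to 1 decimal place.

Power-law profile: V₂ = V₁ · (z₂/z₁)^α
V₂ = 17.0 × (63.0/6.0)^0.12 = 17.0 × (10.5000)^0.12
    = 17.0 × 1.3260 = 22.5420 m/s

22.5 m/s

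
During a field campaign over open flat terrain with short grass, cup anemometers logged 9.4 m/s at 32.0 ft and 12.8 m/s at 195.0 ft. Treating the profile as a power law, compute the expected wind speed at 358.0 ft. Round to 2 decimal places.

14.20 m/s

First find α: α = ln(V₂/V₁)/ln(z₂/z₁) = ln(12.8/9.4)/ln(195.0/32.0) = 0.30874/1.80726 = 0.1708
Extrapolate from 195.0 ft to 358.0 ft: V₃ = 12.8 × (358.0/195.0)^0.1708 = 12.8 × 1.1094 = 14.1998 m/s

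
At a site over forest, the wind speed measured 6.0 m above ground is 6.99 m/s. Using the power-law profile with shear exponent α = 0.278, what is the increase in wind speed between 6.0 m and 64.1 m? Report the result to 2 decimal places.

Power law: V₂ = V₁ · (z₂/z₁)^α = 6.99 × (10.6833)^0.278 = 13.5039 m/s
ΔV = 13.5039 − 6.99 = 6.5139 m/s

6.51 m/s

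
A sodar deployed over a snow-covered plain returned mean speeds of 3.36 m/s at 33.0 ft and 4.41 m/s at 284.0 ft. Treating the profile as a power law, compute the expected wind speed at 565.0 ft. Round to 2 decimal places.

First find α: α = ln(V₂/V₁)/ln(z₂/z₁) = ln(4.41/3.36)/ln(284.0/33.0) = 0.27193/2.15247 = 0.1263
Extrapolate from 284.0 ft to 565.0 ft: V₃ = 4.41 × (565.0/284.0)^0.1263 = 4.41 × 1.0908 = 4.8104 m/s

4.81 m/s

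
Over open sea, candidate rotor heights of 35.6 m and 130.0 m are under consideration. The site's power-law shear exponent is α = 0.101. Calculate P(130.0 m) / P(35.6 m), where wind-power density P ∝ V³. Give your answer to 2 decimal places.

1.48

Speed ratio: V_B/V_A = (z_B/z_A)^α = (130.0/35.6)^0.101 = (3.6517)^0.101 = 1.13976
Power-density ratio: P_B/P_A = (V_B/V_A)³ = (1.13976)³ = 1.48059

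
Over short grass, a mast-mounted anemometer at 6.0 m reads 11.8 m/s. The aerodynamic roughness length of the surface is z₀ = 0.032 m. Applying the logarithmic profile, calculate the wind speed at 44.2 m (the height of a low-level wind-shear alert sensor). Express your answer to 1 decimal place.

16.3 m/s

Log law: V(z) ∝ ln(z/z₀), so V₂/V₁ = ln(z₂/z₀) / ln(z₁/z₀).
ln(44.2/0.032) = 7.2307, ln(6.0/0.032) = 5.2338
V₂ = 11.8 × 7.2307/5.2338 = 11.8 × 1.3816 = 16.3023 m/s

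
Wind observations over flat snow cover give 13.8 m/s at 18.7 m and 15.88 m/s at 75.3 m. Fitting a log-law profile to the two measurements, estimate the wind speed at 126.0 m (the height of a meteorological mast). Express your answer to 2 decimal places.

Log law: V ∝ ln(z/z₀). From the pair, with r = V₁/V₂ = 0.86902,
ln z₀ = (ln z₁ − r·ln z₂)/(1 − r) = (2.9285 − 0.86902×4.3215)/0.13098 = -6.3132 → z₀ = 0.001812 m
V₃ = V₁ · ln(z₃/z₀)/ln(z₁/z₀) = 13.8 × 11.1495/9.2417 = 16.6487 m/s

16.65 m/s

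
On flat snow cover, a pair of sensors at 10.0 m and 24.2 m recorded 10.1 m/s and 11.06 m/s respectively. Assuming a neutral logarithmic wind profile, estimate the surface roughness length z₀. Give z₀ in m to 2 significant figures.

z₀ ≈ 0.00092 m

Log law: V(z) ∝ ln(z/z₀). With r = V₁/V₂ = 10.1/11.06 = 0.91320,
r · ln(z₂/z₀) = ln(z₁/z₀) ⇒ ln z₀ = (ln z₁ − r·ln z₂)/(1 − r)
ln z₀ = (2.30259 − 0.91320×3.18635) / 0.08680 = -6.9954
z₀ = exp(-6.9954) = 0.0009161 m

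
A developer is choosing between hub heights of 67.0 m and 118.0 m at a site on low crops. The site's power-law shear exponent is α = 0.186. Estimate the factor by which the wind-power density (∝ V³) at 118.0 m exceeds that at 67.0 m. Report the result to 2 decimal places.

1.37

Speed ratio: V_B/V_A = (z_B/z_A)^α = (118.0/67.0)^0.186 = (1.7612)^0.186 = 1.11102
Power-density ratio: P_B/P_A = (V_B/V_A)³ = (1.11102)³ = 1.37139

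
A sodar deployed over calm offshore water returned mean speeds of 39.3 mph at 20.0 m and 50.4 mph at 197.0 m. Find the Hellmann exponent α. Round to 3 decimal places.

Power law: V₂/V₁ = (z₂/z₁)^α ⇒ α = ln(V₂/V₁) / ln(z₂/z₁)
α = ln(50.4/39.3) / ln(197.0/20.0) = ln(1.2824) / ln(9.8500)
  = 0.24877 / 2.28747 = 0.10875

α ≈ 0.109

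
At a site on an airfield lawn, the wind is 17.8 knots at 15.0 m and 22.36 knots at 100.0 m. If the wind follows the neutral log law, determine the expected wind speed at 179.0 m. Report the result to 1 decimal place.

Log law: V ∝ ln(z/z₀). From the pair, with r = V₁/V₂ = 0.79606,
ln z₀ = (ln z₁ − r·ln z₂)/(1 − r) = (2.7081 − 0.79606×4.6052)/0.20394 = -4.6974 → z₀ = 0.009119 m
V₃ = V₁ · ln(z₃/z₀)/ln(z₁/z₀) = 17.8 × 9.8848/7.4054 = 23.7594 knots

23.8 knots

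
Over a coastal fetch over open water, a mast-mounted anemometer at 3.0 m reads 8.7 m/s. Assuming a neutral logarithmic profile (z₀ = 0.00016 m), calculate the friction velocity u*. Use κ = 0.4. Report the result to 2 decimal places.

Log law: V(z) = (u*/κ) · ln(z/z₀) ⇒ u* = κ · V / ln(z/z₀)
u* = 0.4 × 8.7 / ln(3.0/0.00016) = 0.4 × 8.7 / 9.8389
   = 3.4800 / 9.8389 = 0.3537 m/s

u* ≈ 0.35 m/s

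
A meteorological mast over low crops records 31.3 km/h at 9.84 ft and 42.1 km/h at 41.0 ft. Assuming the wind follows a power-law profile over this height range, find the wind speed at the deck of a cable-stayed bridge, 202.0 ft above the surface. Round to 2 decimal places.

58.63 km/h

First find α: α = ln(V₂/V₁)/ln(z₂/z₁) = ln(42.1/31.3)/ln(41.0/9.84) = 0.29643/1.42712 = 0.2077
Extrapolate from 41.0 ft to 202.0 ft: V₃ = 42.1 × (202.0/41.0)^0.2077 = 42.1 × 1.3927 = 58.6323 km/h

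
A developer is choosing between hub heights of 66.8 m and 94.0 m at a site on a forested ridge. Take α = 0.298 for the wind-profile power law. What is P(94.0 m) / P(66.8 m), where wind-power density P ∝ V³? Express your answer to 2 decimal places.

Speed ratio: V_B/V_A = (z_B/z_A)^α = (94.0/66.8)^0.298 = (1.4072)^0.298 = 1.10716
Power-density ratio: P_B/P_A = (V_B/V_A)³ = (1.10716)³ = 1.35714

1.36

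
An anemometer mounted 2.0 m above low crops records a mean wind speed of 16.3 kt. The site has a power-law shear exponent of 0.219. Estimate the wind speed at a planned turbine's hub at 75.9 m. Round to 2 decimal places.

Power-law profile: V₂ = V₁ · (z₂/z₁)^α
V₂ = 16.3 × (75.9/2.0)^0.219 = 16.3 × (37.9500)^0.219
    = 16.3 × 2.2174 = 36.1439 kt

36.14 kt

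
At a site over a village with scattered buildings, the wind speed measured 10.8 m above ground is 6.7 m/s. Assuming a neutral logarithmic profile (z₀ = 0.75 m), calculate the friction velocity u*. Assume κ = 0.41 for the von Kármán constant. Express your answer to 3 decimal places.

Log law: V(z) = (u*/κ) · ln(z/z₀) ⇒ u* = κ · V / ln(z/z₀)
u* = 0.41 × 6.7 / ln(10.8/0.75) = 0.41 × 6.7 / 2.6672
   = 2.7470 / 2.6672 = 1.0299 m/s

u* ≈ 1.030 m/s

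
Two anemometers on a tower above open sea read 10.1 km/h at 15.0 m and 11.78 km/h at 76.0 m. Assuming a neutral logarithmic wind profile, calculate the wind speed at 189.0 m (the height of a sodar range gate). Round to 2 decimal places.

12.72 km/h

Log law: V ∝ ln(z/z₀). From the pair, with r = V₁/V₂ = 0.85739,
ln z₀ = (ln z₁ − r·ln z₂)/(1 − r) = (2.7081 − 0.85739×4.3307)/0.14261 = -7.0474 → z₀ = 0.0008697 m
V₃ = V₁ · ln(z₃/z₀)/ln(z₁/z₀) = 10.1 × 12.2891/9.7554 = 12.7232 km/h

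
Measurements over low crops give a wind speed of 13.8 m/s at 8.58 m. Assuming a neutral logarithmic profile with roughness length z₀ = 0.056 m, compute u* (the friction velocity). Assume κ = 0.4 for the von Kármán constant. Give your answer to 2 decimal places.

u* ≈ 1.10 m/s

Log law: V(z) = (u*/κ) · ln(z/z₀) ⇒ u* = κ · V / ln(z/z₀)
u* = 0.4 × 13.8 / ln(8.58/0.056) = 0.4 × 13.8 / 5.0318
   = 5.5200 / 5.0318 = 1.0970 m/s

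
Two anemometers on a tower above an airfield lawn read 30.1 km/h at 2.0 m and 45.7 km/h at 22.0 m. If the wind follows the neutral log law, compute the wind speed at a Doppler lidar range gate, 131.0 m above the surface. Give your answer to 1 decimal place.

Log law: V ∝ ln(z/z₀). From the pair, with r = V₁/V₂ = 0.65864,
ln z₀ = (ln z₁ − r·ln z₂)/(1 − r) = (0.6931 − 0.65864×3.0910)/0.34136 = -3.9336 → z₀ = 0.01957 m
V₃ = V₁ · ln(z₃/z₀)/ln(z₁/z₀) = 30.1 × 8.8088/4.6267 = 57.3072 km/h

57.3 km/h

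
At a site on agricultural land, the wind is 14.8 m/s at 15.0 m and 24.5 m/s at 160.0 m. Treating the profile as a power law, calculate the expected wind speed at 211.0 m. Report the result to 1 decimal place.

26.0 m/s

First find α: α = ln(V₂/V₁)/ln(z₂/z₁) = ln(24.5/14.8)/ln(160.0/15.0) = 0.50405/2.36712 = 0.2129
Extrapolate from 160.0 m to 211.0 m: V₃ = 24.5 × (211.0/160.0)^0.2129 = 24.5 × 1.0607 = 25.9868 m/s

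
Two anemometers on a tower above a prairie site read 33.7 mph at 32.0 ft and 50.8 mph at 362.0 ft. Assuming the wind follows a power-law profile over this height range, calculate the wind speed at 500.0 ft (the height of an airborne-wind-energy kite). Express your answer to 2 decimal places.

53.65 mph

First find α: α = ln(V₂/V₁)/ln(z₂/z₁) = ln(50.8/33.7)/ln(362.0/32.0) = 0.41040/2.42591 = 0.1692
Extrapolate from 362.0 ft to 500.0 ft: V₃ = 50.8 × (500.0/362.0)^0.1692 = 50.8 × 1.0562 = 53.6528 mph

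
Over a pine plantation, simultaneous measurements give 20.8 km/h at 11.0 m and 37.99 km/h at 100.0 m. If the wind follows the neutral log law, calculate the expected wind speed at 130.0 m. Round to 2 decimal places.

40.03 km/h

Log law: V ∝ ln(z/z₀). From the pair, with r = V₁/V₂ = 0.54751,
ln z₀ = (ln z₁ − r·ln z₂)/(1 − r) = (2.3979 − 0.54751×4.6052)/0.45249 = -0.2729 → z₀ = 0.7612 m
V₃ = V₁ · ln(z₃/z₀)/ln(z₁/z₀) = 20.8 × 5.1405/2.6708 = 40.0333 km/h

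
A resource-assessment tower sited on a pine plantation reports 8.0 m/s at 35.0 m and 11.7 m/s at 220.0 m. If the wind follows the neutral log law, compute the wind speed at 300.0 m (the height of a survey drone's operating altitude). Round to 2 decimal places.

Log law: V ∝ ln(z/z₀). From the pair, with r = V₁/V₂ = 0.68376,
ln z₀ = (ln z₁ − r·ln z₂)/(1 − r) = (3.5553 − 0.68376×5.3936)/0.31624 = -0.4193 → z₀ = 0.6575 m
V₃ = V₁ · ln(z₃/z₀)/ln(z₁/z₀) = 8.0 × 6.1231/3.9747 = 12.3243 m/s

12.32 m/s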